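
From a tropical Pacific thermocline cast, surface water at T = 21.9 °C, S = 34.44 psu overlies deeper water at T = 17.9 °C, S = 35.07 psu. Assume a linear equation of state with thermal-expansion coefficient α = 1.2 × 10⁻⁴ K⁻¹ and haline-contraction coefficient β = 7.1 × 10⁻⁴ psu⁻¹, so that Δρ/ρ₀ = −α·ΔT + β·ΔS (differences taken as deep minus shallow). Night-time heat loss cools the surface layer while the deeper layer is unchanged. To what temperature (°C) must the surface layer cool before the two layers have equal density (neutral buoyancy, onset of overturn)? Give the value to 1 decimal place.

Neutral buoyancy requires Δρ = 0, i.e. −α(T_deep − T_surf′) + β(S_deep − S_surf) = 0.
T_surf′ = T_deep − (β/α)·ΔS = 17.9 − (7.1 × 10⁻⁴/1.2 × 10⁻⁴)·(+0.63) = 14.172 °C.
Cooling required: 21.9 − (14.172) = 7.728 °C.

14.2 °C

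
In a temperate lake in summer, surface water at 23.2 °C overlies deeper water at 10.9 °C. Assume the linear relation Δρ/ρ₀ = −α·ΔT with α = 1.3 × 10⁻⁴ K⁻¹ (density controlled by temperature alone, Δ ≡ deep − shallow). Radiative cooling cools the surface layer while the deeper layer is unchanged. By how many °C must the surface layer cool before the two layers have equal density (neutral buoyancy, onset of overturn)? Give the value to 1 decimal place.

12.3 °C

With temperature the only control, equal density requires T_surf′ = T_deep.
T_surf′ = 10.9 °C.
Cooling required: 23.2 − 10.9 = 12.3 °C.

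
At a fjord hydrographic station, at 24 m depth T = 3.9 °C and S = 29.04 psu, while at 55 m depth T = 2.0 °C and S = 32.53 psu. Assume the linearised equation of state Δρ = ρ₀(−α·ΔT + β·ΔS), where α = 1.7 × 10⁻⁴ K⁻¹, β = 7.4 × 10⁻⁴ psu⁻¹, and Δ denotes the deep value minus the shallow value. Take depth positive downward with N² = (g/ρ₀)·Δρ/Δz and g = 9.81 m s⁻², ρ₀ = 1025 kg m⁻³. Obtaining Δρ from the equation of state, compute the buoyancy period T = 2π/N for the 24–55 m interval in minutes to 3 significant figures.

3.45 min

ΔT = -1.9 K, ΔS = +3.49 psu (deep − shallow).
Δρ/ρ₀ = −αΔT + βΔS = 3.23 × 10⁻⁴ + 2.5826 × 10⁻³ = 2.9056 × 10⁻³, so Δρ ≈ 2.978 kg m⁻³.
N² = (g/ρ₀)·Δρ/Δz = g·(Δρ/ρ₀)/Δz = 9.81 × 2.9056 × 10⁻³ / 31 = 9.1948 × 10⁻⁴ s⁻².
N = √(9.1948 × 10⁻⁴) = 0.030323 rad s⁻¹ → T = 2π/N = 207.21 s = 3.4535 min ≈ 3.45 min.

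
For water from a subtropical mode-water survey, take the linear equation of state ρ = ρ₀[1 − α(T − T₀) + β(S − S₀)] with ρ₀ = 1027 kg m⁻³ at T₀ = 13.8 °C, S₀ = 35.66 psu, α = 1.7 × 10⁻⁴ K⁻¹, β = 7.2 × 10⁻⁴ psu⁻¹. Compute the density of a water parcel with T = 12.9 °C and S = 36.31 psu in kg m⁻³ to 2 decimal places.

1027.64 kg m⁻³

T − T₀ = -0.9 K, S − S₀ = +0.65 psu.
Bracket = 1 − α·(-0.9) + β·(+0.65) = 1 + (6.21 × 10⁻⁴) = 1.0006210.
ρ = 1027 × 1.0006210 = 1027.64 kg m⁻³.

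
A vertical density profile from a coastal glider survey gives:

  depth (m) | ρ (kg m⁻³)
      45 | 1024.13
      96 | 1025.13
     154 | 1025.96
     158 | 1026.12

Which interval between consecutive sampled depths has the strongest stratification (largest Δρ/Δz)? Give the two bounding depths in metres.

Compute the density gradient over each adjacent pair:
  45–96 m: Δρ/Δz = 1.00/51 = 0.020 kg m⁻⁴
  96–154 m: Δρ/Δz = 0.83/58 = 0.014 kg m⁻⁴
  154–158 m: Δρ/Δz = 0.16/4 = 0.040 kg m⁻⁴
The largest gradient is in the 154–158 m interval — the pycnocline.

154–158 m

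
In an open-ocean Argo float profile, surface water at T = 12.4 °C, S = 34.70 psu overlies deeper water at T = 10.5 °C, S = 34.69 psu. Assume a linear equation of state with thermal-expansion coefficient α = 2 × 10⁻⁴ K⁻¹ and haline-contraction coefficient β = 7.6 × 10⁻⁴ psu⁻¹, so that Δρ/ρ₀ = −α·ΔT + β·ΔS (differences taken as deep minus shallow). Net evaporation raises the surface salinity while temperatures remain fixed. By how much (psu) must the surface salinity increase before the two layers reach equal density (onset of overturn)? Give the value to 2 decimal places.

0.49 psu

Neutral buoyancy requires −α(T_deep − T_surf) + β(S_deep − S_surf′) = 0.
S_surf′ = S_deep − (α/β)·ΔT = 34.69 − (2 × 10⁻⁴/7.6 × 10⁻⁴)·(-1.9) = 35.1900 psu.
Increase required: 35.1900 − 34.70 = 0.4900 psu.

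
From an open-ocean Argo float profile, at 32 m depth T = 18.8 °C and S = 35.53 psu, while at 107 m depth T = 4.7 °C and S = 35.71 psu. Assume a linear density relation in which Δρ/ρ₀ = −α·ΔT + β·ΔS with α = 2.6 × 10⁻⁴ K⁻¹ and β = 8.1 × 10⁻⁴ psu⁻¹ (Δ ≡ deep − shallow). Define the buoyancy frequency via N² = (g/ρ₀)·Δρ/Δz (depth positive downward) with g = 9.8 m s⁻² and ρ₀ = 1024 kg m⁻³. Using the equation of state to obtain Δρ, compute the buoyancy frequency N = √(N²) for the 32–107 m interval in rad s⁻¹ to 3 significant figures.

0.0223 rad s⁻¹

ΔT = -14.1 K, ΔS = +0.18 psu (deep − shallow).
Δρ/ρ₀ = −αΔT + βΔS = 3.666 × 10⁻³ + 1.458 × 10⁻⁴ = 3.8118 × 10⁻³, so Δρ ≈ 3.903 kg m⁻³.
N² = (g/ρ₀)·Δρ/Δz = g·(Δρ/ρ₀)/Δz = 9.8 × 3.8118 × 10⁻³ / 75 = 4.9808 × 10⁻⁴ s⁻².
N = √(4.9808 × 10⁻⁴) = 0.022318 rad s⁻¹ ≈ 0.0223 rad s⁻¹.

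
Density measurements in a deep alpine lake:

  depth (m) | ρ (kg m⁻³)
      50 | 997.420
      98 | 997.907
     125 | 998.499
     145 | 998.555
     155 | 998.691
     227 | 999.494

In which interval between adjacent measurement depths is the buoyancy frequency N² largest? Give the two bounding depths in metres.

Compute the density gradient over each adjacent pair:
  50–98 m: Δρ/Δz = 0.487/48 = 0.010 kg m⁻⁴
  98–125 m: Δρ/Δz = 0.592/27 = 0.022 kg m⁻⁴
  125–145 m: Δρ/Δz = 0.056/20 = 2.8 × 10⁻³ kg m⁻⁴
  145–155 m: Δρ/Δz = 0.136/10 = 0.014 kg m⁻⁴
  155–227 m: Δρ/Δz = 0.803/72 = 0.011 kg m⁻⁴
The largest gradient is in the 98–125 m interval — the pycnocline.

98–125 m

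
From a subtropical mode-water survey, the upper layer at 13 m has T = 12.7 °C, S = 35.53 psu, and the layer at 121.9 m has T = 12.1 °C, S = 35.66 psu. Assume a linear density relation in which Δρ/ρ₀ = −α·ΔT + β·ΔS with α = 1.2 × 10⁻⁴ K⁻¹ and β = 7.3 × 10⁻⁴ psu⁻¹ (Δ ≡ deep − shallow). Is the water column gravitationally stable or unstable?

stable

ΔT = 12.1 − 12.7 = -0.6 K and ΔS = 35.66 − 35.53 = +0.13 psu (deep − shallow).
−αΔT = 7.20 × 10⁻⁵; βΔS = 9.49 × 10⁻⁵; sum Δρ/ρ₀ = 1.669 × 10⁻⁴.
Δρ/ρ₀ > 0, so Δρ > 0: deeper water is denser → statically stable.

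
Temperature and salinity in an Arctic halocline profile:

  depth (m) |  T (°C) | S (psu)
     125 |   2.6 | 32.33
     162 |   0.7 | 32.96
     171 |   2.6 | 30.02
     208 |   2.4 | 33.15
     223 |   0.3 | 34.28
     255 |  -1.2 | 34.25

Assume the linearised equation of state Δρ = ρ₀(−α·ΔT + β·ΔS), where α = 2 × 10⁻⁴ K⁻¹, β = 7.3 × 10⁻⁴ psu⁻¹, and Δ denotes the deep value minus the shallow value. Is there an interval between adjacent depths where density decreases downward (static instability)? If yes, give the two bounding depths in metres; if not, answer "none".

162–171 m

Evaluate Δρ/ρ₀ = −αΔT + βΔS across each adjacent pair:
  125–162 m: −αΔT+βΔS = −(2 × 10⁻⁴)(-1.9)+(7.3 × 10⁻⁴)(+0.63) = 8.4 × 10⁻⁴ → stable
  162–171 m: −αΔT+βΔS = −(2 × 10⁻⁴)(+1.9)+(7.3 × 10⁻⁴)(-2.94) = -2.5 × 10⁻³ → UNSTABLE
  171–208 m: −αΔT+βΔS = −(2 × 10⁻⁴)(-0.2)+(7.3 × 10⁻⁴)(+3.13) = 2.3 × 10⁻³ → stable
  208–223 m: −αΔT+βΔS = −(2 × 10⁻⁴)(-2.1)+(7.3 × 10⁻⁴)(+1.13) = 1.2 × 10⁻³ → stable
  223–255 m: −αΔT+βΔS = −(2 × 10⁻⁴)(-1.5)+(7.3 × 10⁻⁴)(-0.03) = 2.8 × 10⁻⁴ → stable
The 162–171 m interval has Δρ < 0: lighter water underlies denser water.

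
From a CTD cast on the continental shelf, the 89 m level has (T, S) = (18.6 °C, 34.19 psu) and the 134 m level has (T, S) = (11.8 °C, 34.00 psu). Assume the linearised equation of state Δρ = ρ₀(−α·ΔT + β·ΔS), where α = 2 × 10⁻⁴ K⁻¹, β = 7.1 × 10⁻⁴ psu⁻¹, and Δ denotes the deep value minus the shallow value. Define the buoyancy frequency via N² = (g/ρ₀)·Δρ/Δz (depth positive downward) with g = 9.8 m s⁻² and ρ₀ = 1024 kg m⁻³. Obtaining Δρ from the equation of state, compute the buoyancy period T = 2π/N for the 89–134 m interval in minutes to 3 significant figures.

ΔT = -6.8 K, ΔS = -0.19 psu (deep − shallow).
Δρ/ρ₀ = −αΔT + βΔS = 1.36 × 10⁻³ − 1.349 × 10⁻⁴ = 1.2251 × 10⁻³, so Δρ ≈ 1.255 kg m⁻³.
N² = (g/ρ₀)·Δρ/Δz = g·(Δρ/ρ₀)/Δz = 9.8 × 1.2251 × 10⁻³ / 45 = 2.6680 × 10⁻⁴ s⁻².
N = √(2.6680 × 10⁻⁴) = 0.016334 rad s⁻¹ → T = 2π/N = 384.67 s = 6.4112 min ≈ 6.41 min.

6.41 min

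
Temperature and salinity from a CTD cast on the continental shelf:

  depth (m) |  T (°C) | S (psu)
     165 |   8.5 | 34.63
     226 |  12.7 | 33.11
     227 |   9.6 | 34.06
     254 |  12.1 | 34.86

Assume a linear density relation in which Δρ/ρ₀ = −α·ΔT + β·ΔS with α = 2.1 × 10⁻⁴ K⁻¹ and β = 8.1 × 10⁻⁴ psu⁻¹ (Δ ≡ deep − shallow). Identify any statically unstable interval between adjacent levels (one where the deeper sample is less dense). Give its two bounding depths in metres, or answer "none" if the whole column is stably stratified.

Evaluate Δρ/ρ₀ = −αΔT + βΔS across each adjacent pair:
  165–226 m: −αΔT+βΔS = −(2.1 × 10⁻⁴)(+4.2)+(8.1 × 10⁻⁴)(-1.52) = -2.1 × 10⁻³ → UNSTABLE
  226–227 m: −αΔT+βΔS = −(2.1 × 10⁻⁴)(-3.1)+(8.1 × 10⁻⁴)(+0.95) = 1.4 × 10⁻³ → stable
  227–254 m: −αΔT+βΔS = −(2.1 × 10⁻⁴)(+2.5)+(8.1 × 10⁻⁴)(+0.80) = 1.2 × 10⁻⁴ → stable
The 165–226 m interval has Δρ < 0: lighter water underlies denser water.

165–226 m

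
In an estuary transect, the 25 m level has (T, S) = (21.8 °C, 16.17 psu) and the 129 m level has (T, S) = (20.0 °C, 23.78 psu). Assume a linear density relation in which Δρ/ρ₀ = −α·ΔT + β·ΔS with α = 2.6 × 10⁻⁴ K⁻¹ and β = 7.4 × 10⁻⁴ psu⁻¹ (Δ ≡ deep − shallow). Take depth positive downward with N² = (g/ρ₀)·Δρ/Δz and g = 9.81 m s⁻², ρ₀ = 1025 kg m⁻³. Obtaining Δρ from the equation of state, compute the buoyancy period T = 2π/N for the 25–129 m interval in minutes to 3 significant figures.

4.37 min

ΔT = -1.8 K, ΔS = +7.61 psu (deep − shallow).
Δρ/ρ₀ = −αΔT + βΔS = 4.68 × 10⁻⁴ + 5.6314 × 10⁻³ = 6.0994 × 10⁻³, so Δρ ≈ 6.252 kg m⁻³.
N² = (g/ρ₀)·Δρ/Δz = g·(Δρ/ρ₀)/Δz = 9.81 × 6.0994 × 10⁻³ / 104 = 5.7534 × 10⁻⁴ s⁻².
N = √(5.7534 × 10⁻⁴) = 0.023986 rad s⁻¹ → T = 2π/N = 261.95 s = 4.3658 min ≈ 4.37 min.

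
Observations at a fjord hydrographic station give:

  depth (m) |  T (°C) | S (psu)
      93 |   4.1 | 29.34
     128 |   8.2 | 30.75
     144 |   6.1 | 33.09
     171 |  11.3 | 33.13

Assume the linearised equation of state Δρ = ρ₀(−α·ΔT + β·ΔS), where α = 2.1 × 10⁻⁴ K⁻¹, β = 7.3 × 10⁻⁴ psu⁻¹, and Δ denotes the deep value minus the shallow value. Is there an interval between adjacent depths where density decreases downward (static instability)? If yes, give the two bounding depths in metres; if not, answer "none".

144–171 m

Evaluate Δρ/ρ₀ = −αΔT + βΔS across each adjacent pair:
  93–128 m: −αΔT+βΔS = −(2.1 × 10⁻⁴)(+4.1)+(7.3 × 10⁻⁴)(+1.41) = 1.7 × 10⁻⁴ → stable
  128–144 m: −αΔT+βΔS = −(2.1 × 10⁻⁴)(-2.1)+(7.3 × 10⁻⁴)(+2.34) = 2.1 × 10⁻³ → stable
  144–171 m: −αΔT+βΔS = −(2.1 × 10⁻⁴)(+5.2)+(7.3 × 10⁻⁴)(+0.04) = -1.1 × 10⁻³ → UNSTABLE
The 144–171 m interval has Δρ < 0: lighter water underlies denser water.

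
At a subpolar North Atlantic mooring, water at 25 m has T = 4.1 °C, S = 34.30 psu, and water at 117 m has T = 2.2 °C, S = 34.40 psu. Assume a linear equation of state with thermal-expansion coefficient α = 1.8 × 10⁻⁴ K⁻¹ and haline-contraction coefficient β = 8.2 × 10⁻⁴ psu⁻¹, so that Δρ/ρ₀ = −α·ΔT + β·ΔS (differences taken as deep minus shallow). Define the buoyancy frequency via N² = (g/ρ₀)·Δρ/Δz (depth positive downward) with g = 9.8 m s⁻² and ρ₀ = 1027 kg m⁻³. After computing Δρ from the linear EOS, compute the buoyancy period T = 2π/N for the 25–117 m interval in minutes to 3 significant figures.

ΔT = -1.9 K, ΔS = +0.10 psu (deep − shallow).
Δρ/ρ₀ = −αΔT + βΔS = 3.42 × 10⁻⁴ + 8.20 × 10⁻⁵ = 4.24 × 10⁻⁴, so Δρ ≈ 0.4354 kg m⁻³.
N² = (g/ρ₀)·Δρ/Δz = g·(Δρ/ρ₀)/Δz = 9.8 × 4.24 × 10⁻⁴ / 92 = 4.5165 × 10⁻⁵ s⁻².
N = √(4.5165 × 10⁻⁵) = 6.7205 × 10⁻³ rad s⁻¹ → T = 2π/N = 934.93 s = 15.582 min ≈ 15.6 min.

15.6 min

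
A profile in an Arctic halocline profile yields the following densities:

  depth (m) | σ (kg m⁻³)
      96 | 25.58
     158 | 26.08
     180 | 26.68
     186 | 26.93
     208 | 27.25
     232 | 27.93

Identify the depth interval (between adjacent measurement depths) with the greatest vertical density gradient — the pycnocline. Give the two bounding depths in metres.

Compute the density gradient over each adjacent pair:
  96–158 m: Δρ/Δz = 0.50/62 = 8.1 × 10⁻³ kg m⁻⁴
  158–180 m: Δρ/Δz = 0.60/22 = 0.027 kg m⁻⁴
  180–186 m: Δρ/Δz = 0.25/6 = 0.042 kg m⁻⁴
  186–208 m: Δρ/Δz = 0.32/22 = 0.015 kg m⁻⁴
  208–232 m: Δρ/Δz = 0.68/24 = 0.028 kg m⁻⁴
The largest gradient is in the 180–186 m interval — the pycnocline.

180–186 m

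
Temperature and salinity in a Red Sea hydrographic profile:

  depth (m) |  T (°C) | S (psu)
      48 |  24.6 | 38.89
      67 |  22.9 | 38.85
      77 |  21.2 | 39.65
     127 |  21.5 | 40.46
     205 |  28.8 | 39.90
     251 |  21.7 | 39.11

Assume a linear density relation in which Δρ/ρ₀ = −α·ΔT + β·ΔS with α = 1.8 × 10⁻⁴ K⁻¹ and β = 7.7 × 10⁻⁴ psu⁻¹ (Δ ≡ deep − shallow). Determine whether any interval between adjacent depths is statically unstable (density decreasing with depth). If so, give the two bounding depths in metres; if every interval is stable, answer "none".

127–205 m

Evaluate Δρ/ρ₀ = −αΔT + βΔS across each adjacent pair:
  48–67 m: −αΔT+βΔS = −(1.8 × 10⁻⁴)(-1.7)+(7.7 × 10⁻⁴)(-0.04) = 2.8 × 10⁻⁴ → stable
  67–77 m: −αΔT+βΔS = −(1.8 × 10⁻⁴)(-1.7)+(7.7 × 10⁻⁴)(+0.80) = 9.2 × 10⁻⁴ → stable
  77–127 m: −αΔT+βΔS = −(1.8 × 10⁻⁴)(+0.3)+(7.7 × 10⁻⁴)(+0.81) = 5.7 × 10⁻⁴ → stable
  127–205 m: −αΔT+βΔS = −(1.8 × 10⁻⁴)(+7.3)+(7.7 × 10⁻⁴)(-0.56) = -1.7 × 10⁻³ → UNSTABLE
  205–251 m: −αΔT+βΔS = −(1.8 × 10⁻⁴)(-7.1)+(7.7 × 10⁻⁴)(-0.79) = 6.7 × 10⁻⁴ → stable
The 127–205 m interval has Δρ < 0: lighter water underlies denser water.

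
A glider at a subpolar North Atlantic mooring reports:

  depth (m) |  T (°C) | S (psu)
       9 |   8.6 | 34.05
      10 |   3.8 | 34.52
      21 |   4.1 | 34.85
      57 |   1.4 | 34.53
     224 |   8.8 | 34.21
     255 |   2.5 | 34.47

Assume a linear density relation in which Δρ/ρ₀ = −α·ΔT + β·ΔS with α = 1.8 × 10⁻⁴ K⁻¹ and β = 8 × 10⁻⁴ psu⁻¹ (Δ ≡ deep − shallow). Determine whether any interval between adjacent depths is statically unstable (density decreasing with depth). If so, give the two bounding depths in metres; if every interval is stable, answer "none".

57–224 m

Evaluate Δρ/ρ₀ = −αΔT + βΔS across each adjacent pair:
  9–10 m: −αΔT+βΔS = −(1.8 × 10⁻⁴)(-4.8)+(8 × 10⁻⁴)(+0.47) = 1.2 × 10⁻³ → stable
  10–21 m: −αΔT+βΔS = −(1.8 × 10⁻⁴)(+0.3)+(8 × 10⁻⁴)(+0.33) = 2.1 × 10⁻⁴ → stable
  21–57 m: −αΔT+βΔS = −(1.8 × 10⁻⁴)(-2.7)+(8 × 10⁻⁴)(-0.32) = 2.3 × 10⁻⁴ → stable
  57–224 m: −αΔT+βΔS = −(1.8 × 10⁻⁴)(+7.4)+(8 × 10⁻⁴)(-0.32) = -1.6 × 10⁻³ → UNSTABLE
  224–255 m: −αΔT+βΔS = −(1.8 × 10⁻⁴)(-6.3)+(8 × 10⁻⁴)(+0.26) = 1.3 × 10⁻³ → stable
The 57–224 m interval has Δρ < 0: lighter water underlies denser water.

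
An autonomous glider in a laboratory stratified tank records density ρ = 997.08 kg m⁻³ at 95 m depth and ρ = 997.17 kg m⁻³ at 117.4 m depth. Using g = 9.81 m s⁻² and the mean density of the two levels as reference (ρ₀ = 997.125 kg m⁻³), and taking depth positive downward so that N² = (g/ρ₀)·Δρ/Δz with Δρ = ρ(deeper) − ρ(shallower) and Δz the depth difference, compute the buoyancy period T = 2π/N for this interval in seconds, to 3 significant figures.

999 s

Δρ = 997.17 − 997.08 = 0.09 kg m⁻³ over Δz = 117.4 − 95 = 22.4 m.
N² = (9.81/997.125) × (0.09/22.4) = 3.9529 × 10⁻⁵ s⁻².
N = √(3.9529 × 10⁻⁵) = 6.2872 × 10⁻³ rad s⁻¹, so T = 2π/N = 999.36 s ≈ 999 s.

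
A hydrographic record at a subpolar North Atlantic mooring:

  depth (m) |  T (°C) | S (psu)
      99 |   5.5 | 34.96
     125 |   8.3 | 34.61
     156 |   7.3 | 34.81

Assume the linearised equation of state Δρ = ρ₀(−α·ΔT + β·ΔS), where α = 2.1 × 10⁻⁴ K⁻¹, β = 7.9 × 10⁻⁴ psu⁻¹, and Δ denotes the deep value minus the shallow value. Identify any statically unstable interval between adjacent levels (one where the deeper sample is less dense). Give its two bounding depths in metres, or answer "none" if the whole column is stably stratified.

99–125 m

Evaluate Δρ/ρ₀ = −αΔT + βΔS across each adjacent pair:
  99–125 m: −αΔT+βΔS = −(2.1 × 10⁻⁴)(+2.8)+(7.9 × 10⁻⁴)(-0.35) = -8.6 × 10⁻⁴ → UNSTABLE
  125–156 m: −αΔT+βΔS = −(2.1 × 10⁻⁴)(-1.0)+(7.9 × 10⁻⁴)(+0.20) = 3.7 × 10⁻⁴ → stable
The 99–125 m interval has Δρ < 0: lighter water underlies denser water.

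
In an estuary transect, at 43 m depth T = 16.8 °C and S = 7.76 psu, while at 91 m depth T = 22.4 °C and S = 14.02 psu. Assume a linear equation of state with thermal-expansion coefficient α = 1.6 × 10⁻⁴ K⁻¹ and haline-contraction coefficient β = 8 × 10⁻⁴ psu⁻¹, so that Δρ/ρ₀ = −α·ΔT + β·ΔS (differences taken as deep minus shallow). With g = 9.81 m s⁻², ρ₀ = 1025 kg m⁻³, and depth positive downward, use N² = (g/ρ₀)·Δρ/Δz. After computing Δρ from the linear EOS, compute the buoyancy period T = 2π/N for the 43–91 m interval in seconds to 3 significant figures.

217 s

ΔT = +5.6 K, ΔS = +6.26 psu (deep − shallow).
Δρ/ρ₀ = −αΔT + βΔS = -8.96 × 10⁻⁴ + 5.008 × 10⁻³ = 4.112 × 10⁻³, so Δρ ≈ 4.215 kg m⁻³.
N² = (g/ρ₀)·Δρ/Δz = g·(Δρ/ρ₀)/Δz = 9.81 × 4.112 × 10⁻³ / 48 = 8.4039 × 10⁻⁴ s⁻².
N = √(8.4039 × 10⁻⁴) = 0.028989 rad s⁻¹ → T = 2π/N = 216.74 s ≈ 217 s.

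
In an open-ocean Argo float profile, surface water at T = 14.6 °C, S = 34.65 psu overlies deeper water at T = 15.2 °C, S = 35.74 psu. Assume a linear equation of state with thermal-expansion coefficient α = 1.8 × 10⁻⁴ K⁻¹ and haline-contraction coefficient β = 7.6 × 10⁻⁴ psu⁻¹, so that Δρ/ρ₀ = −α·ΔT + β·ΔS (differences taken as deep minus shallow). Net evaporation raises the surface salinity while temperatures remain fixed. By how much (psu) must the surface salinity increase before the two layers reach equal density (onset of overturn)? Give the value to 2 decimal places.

Neutral buoyancy requires −α(T_deep − T_surf) + β(S_deep − S_surf′) = 0.
S_surf′ = S_deep − (α/β)·ΔT = 35.74 − (1.8 × 10⁻⁴/7.6 × 10⁻⁴)·(+0.6) = 35.5979 psu.
Increase required: 35.5979 − 34.65 = 0.9479 psu.

0.95 psu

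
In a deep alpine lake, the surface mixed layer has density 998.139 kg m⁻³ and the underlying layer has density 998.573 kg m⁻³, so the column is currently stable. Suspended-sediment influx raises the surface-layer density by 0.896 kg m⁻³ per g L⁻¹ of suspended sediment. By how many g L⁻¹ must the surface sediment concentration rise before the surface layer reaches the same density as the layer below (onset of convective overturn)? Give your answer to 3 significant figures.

0.484 g L⁻¹

Density deficit of the surface layer: 998.573 − 998.139 = 0.434 kg m⁻³.
Required change = 0.434 / 0.896 = 0.484 g L⁻¹.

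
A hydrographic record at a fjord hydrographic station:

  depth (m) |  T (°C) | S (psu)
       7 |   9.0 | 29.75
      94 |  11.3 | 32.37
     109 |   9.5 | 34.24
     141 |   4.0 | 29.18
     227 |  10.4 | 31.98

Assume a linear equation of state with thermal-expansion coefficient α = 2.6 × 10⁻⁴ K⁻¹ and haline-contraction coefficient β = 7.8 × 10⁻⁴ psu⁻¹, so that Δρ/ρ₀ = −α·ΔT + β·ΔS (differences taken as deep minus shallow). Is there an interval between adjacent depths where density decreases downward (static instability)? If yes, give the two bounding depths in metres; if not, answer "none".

109–141 m

Evaluate Δρ/ρ₀ = −αΔT + βΔS across each adjacent pair:
  7–94 m: −αΔT+βΔS = −(2.6 × 10⁻⁴)(+2.3)+(7.8 × 10⁻⁴)(+2.62) = 1.4 × 10⁻³ → stable
  94–109 m: −αΔT+βΔS = −(2.6 × 10⁻⁴)(-1.8)+(7.8 × 10⁻⁴)(+1.87) = 1.9 × 10⁻³ → stable
  109–141 m: −αΔT+βΔS = −(2.6 × 10⁻⁴)(-5.5)+(7.8 × 10⁻⁴)(-5.06) = -2.5 × 10⁻³ → UNSTABLE
  141–227 m: −αΔT+βΔS = −(2.6 × 10⁻⁴)(+6.4)+(7.8 × 10⁻⁴)(+2.80) = 5.2 × 10⁻⁴ → stable
The 109–141 m interval has Δρ < 0: lighter water underlies denser water.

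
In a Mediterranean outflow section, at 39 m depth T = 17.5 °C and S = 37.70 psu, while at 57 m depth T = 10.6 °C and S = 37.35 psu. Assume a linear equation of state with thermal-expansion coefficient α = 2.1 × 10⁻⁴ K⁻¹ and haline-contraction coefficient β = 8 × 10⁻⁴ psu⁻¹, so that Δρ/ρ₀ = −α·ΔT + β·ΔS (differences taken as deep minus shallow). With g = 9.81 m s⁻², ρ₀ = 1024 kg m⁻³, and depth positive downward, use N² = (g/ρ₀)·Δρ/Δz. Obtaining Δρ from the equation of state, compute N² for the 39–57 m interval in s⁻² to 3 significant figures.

6.37 × 10⁻⁴ s⁻²

ΔT = -6.9 K, ΔS = -0.35 psu (deep − shallow).
Δρ/ρ₀ = −αΔT + βΔS = 1.449 × 10⁻³ − 2.80 × 10⁻⁴ = 1.169 × 10⁻³, so Δρ ≈ 1.197 kg m⁻³.
N² = (g/ρ₀)·Δρ/Δz = g·(Δρ/ρ₀)/Δz = 9.81 × 1.169 × 10⁻³ / 18 = 6.3711 × 10⁻⁴ s⁻² ≈ 6.37 × 10⁻⁴ s⁻².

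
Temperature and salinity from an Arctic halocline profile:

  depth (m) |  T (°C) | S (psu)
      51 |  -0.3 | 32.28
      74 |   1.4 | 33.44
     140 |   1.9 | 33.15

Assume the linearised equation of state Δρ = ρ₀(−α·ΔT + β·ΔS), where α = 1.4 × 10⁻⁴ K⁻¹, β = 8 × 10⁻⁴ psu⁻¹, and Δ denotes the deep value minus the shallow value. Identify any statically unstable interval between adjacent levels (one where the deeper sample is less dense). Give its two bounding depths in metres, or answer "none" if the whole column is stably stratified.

Evaluate Δρ/ρ₀ = −αΔT + βΔS across each adjacent pair:
  51–74 m: −αΔT+βΔS = −(1.4 × 10⁻⁴)(+1.7)+(8 × 10⁻⁴)(+1.16) = 6.9 × 10⁻⁴ → stable
  74–140 m: −αΔT+βΔS = −(1.4 × 10⁻⁴)(+0.5)+(8 × 10⁻⁴)(-0.29) = -3.0 × 10⁻⁴ → UNSTABLE
The 74–140 m interval has Δρ < 0: lighter water underlies denser water.

74–140 m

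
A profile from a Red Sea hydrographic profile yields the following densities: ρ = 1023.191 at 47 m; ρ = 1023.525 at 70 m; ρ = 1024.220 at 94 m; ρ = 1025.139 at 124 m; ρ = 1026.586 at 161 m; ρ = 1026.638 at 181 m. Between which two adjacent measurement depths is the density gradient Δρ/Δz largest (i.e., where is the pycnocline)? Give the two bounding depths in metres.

124–161 m

Compute the density gradient over each adjacent pair:
  47–70 m: Δρ/Δz = 0.334/23 = 0.015 kg m⁻⁴
  70–94 m: Δρ/Δz = 0.695/24 = 0.029 kg m⁻⁴
  94–124 m: Δρ/Δz = 0.919/30 = 0.031 kg m⁻⁴
  124–161 m: Δρ/Δz = 1.447/37 = 0.039 kg m⁻⁴
  161–181 m: Δρ/Δz = 0.052/20 = 2.6 × 10⁻³ kg m⁻⁴
The largest gradient is in the 124–161 m interval — the pycnocline.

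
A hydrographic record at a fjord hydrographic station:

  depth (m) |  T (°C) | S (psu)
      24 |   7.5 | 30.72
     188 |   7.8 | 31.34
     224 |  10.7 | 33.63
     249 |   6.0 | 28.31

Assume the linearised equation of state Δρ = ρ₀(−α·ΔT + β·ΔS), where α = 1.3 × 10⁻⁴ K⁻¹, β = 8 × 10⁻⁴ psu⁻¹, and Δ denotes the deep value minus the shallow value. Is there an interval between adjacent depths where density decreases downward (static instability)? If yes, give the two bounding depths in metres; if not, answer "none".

Evaluate Δρ/ρ₀ = −αΔT + βΔS across each adjacent pair:
  24–188 m: −αΔT+βΔS = −(1.3 × 10⁻⁴)(+0.3)+(8 × 10⁻⁴)(+0.62) = 4.6 × 10⁻⁴ → stable
  188–224 m: −αΔT+βΔS = −(1.3 × 10⁻⁴)(+2.9)+(8 × 10⁻⁴)(+2.29) = 1.5 × 10⁻³ → stable
  224–249 m: −αΔT+βΔS = −(1.3 × 10⁻⁴)(-4.7)+(8 × 10⁻⁴)(-5.32) = -3.6 × 10⁻³ → UNSTABLE
The 224–249 m interval has Δρ < 0: lighter water underlies denser water.

224–249 m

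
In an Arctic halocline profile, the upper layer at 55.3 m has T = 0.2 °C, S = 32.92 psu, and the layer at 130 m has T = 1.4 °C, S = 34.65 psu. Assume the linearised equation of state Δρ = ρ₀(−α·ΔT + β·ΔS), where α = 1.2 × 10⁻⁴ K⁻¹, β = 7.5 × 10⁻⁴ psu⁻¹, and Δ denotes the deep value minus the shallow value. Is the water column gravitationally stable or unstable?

stable

ΔT = 1.4 − 0.2 = +1.2 K and ΔS = 34.65 − 32.92 = +1.73 psu (deep − shallow).
−αΔT = -1.44 × 10⁻⁴; βΔS = 1.2975 × 10⁻³; sum Δρ/ρ₀ = 1.1535 × 10⁻³.
Δρ/ρ₀ > 0, so Δρ > 0: deeper water is denser → statically stable.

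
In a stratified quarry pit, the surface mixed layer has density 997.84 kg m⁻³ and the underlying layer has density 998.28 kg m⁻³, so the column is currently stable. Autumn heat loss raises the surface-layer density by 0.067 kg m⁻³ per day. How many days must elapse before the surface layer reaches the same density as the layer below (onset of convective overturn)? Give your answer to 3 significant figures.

6.57 days

Density deficit of the surface layer: 998.28 − 997.84 = 0.44 kg m⁻³.
Required change = 0.44 / 0.067 = 6.57 days.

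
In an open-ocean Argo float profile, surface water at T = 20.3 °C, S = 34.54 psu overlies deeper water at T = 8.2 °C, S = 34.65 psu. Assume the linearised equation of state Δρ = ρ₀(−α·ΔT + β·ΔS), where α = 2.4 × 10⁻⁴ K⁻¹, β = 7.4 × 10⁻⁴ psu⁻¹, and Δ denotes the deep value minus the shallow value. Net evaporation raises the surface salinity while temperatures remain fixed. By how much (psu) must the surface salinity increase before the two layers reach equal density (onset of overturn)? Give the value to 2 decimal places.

4.03 psu

Neutral buoyancy requires −α(T_deep − T_surf) + β(S_deep − S_surf′) = 0.
S_surf′ = S_deep − (α/β)·ΔT = 34.65 − (2.4 × 10⁻⁴/7.4 × 10⁻⁴)·(-12.1) = 38.5743 psu.
Increase required: 38.5743 − 34.54 = 4.0343 psu.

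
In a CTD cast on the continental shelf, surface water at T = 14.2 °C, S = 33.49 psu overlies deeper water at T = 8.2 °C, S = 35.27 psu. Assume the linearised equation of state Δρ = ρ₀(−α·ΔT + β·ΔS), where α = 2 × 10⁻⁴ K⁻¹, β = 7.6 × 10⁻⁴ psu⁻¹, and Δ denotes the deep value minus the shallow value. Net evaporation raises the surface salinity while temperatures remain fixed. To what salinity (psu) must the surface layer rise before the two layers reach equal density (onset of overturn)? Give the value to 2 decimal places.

36.85 psu

Neutral buoyancy requires −α(T_deep − T_surf) + β(S_deep − S_surf′) = 0.
S_surf′ = S_deep − (α/β)·ΔT = 35.27 − (2 × 10⁻⁴/7.6 × 10⁻⁴)·(-6.0) = 36.8489 psu.
Increase required: 36.8489 − 33.49 = 3.3589 psu.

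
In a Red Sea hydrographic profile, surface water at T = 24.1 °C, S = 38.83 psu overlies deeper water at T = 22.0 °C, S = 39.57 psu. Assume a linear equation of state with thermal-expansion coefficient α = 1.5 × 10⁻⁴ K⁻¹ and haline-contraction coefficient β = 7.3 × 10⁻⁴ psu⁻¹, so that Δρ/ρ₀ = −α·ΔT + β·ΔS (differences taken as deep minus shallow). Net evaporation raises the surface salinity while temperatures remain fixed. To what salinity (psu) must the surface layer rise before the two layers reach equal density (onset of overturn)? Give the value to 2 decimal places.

Neutral buoyancy requires −α(T_deep − T_surf) + β(S_deep − S_surf′) = 0.
S_surf′ = S_deep − (α/β)·ΔT = 39.57 − (1.5 × 10⁻⁴/7.3 × 10⁻⁴)·(-2.1) = 40.0015 psu.
Increase required: 40.0015 − 38.83 = 1.1715 psu.

40.00 psu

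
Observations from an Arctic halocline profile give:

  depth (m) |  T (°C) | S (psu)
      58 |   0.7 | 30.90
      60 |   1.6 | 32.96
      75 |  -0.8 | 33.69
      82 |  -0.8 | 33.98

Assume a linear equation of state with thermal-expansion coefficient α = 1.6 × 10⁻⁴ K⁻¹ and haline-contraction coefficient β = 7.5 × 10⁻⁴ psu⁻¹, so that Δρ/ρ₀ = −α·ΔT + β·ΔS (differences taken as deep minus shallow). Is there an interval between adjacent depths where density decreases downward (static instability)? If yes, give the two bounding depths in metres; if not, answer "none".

none

Evaluate Δρ/ρ₀ = −αΔT + βΔS across each adjacent pair:
  58–60 m: −αΔT+βΔS = −(1.6 × 10⁻⁴)(+0.9)+(7.5 × 10⁻⁴)(+2.06) = 1.4 × 10⁻³ → stable
  60–75 m: −αΔT+βΔS = −(1.6 × 10⁻⁴)(-2.4)+(7.5 × 10⁻⁴)(+0.73) = 9.3 × 10⁻⁴ → stable
  75–82 m: −αΔT+βΔS = −(1.6 × 10⁻⁴)(+0.0)+(7.5 × 10⁻⁴)(+0.29) = 2.2 × 10⁻⁴ → stable
Every interval has Δρ > 0: the column is stably stratified throughout.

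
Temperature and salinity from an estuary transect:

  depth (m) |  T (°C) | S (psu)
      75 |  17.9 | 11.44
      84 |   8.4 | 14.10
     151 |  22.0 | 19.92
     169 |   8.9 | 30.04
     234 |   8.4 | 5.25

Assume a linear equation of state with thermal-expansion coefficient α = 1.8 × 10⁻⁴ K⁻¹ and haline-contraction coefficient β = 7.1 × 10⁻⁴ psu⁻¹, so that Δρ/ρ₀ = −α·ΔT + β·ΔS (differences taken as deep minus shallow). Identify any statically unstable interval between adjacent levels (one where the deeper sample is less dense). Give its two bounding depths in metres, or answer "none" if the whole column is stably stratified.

169–234 m

Evaluate Δρ/ρ₀ = −αΔT + βΔS across each adjacent pair:
  75–84 m: −αΔT+βΔS = −(1.8 × 10⁻⁴)(-9.5)+(7.1 × 10⁻⁴)(+2.66) = 3.6 × 10⁻³ → stable
  84–151 m: −αΔT+βΔS = −(1.8 × 10⁻⁴)(+13.6)+(7.1 × 10⁻⁴)(+5.82) = 1.7 × 10⁻³ → stable
  151–169 m: −αΔT+βΔS = −(1.8 × 10⁻⁴)(-13.1)+(7.1 × 10⁻⁴)(+10.12) = 9.5 × 10⁻³ → stable
  169–234 m: −αΔT+βΔS = −(1.8 × 10⁻⁴)(-0.5)+(7.1 × 10⁻⁴)(-24.79) = -0.018 → UNSTABLE
The 169–234 m interval has Δρ < 0: lighter water underlies denser water.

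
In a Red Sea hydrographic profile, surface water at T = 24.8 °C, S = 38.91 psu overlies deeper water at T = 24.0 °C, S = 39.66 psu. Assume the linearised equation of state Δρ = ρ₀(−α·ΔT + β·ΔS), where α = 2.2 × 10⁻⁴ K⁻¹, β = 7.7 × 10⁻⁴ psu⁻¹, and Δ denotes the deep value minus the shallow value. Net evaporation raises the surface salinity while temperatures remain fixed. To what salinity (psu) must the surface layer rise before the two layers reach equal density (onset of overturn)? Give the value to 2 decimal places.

Neutral buoyancy requires −α(T_deep − T_surf) + β(S_deep − S_surf′) = 0.
S_surf′ = S_deep − (α/β)·ΔT = 39.66 − (2.2 × 10⁻⁴/7.7 × 10⁻⁴)·(-0.8) = 39.8886 psu.
Increase required: 39.8886 − 38.91 = 0.9786 psu.

39.89 psu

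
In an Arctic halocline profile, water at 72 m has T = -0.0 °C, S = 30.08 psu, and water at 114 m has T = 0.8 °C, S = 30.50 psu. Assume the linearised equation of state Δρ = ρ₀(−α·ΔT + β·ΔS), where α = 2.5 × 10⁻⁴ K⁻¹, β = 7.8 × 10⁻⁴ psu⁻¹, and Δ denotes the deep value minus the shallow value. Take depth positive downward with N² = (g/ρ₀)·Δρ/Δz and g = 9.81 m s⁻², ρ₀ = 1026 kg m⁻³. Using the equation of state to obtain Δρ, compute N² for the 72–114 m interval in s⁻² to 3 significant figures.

2.98 × 10⁻⁵ s⁻²

ΔT = +0.8 K, ΔS = +0.42 psu (deep − shallow).
Δρ/ρ₀ = −αΔT + βΔS = -2.00 × 10⁻⁴ + 3.276 × 10⁻⁴ = 1.276 × 10⁻⁴, so Δρ ≈ 0.1309 kg m⁻³.
N² = (g/ρ₀)·Δρ/Δz = g·(Δρ/ρ₀)/Δz = 9.81 × 1.276 × 10⁻⁴ / 42 = 2.9804 × 10⁻⁵ s⁻² ≈ 2.98 × 10⁻⁵ s⁻².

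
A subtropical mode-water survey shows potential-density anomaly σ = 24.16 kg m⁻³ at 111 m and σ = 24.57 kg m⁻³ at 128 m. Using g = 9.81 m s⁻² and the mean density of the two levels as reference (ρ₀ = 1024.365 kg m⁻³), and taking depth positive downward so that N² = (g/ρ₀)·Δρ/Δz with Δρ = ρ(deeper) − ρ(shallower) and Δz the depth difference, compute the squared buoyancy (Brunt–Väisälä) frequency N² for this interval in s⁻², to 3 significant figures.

2.31 × 10⁻⁴ s⁻²

Δρ = 1024.57 − 1024.16 = 0.41 kg m⁻³ over Δz = 128 − 111 = 17 m.
N² = (9.81/1024.365) × (0.41/17) = 2.3097 × 10⁻⁴ s⁻² ≈ 2.31 × 10⁻⁴ s⁻².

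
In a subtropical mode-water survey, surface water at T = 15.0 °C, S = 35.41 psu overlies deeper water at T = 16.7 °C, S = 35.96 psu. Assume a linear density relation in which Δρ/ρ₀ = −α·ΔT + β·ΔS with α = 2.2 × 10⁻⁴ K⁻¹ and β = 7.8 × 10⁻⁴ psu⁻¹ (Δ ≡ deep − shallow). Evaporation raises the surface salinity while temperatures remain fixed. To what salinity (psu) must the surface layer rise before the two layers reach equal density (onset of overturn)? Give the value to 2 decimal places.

35.48 psu

Neutral buoyancy requires −α(T_deep − T_surf) + β(S_deep − S_surf′) = 0.
S_surf′ = S_deep − (α/β)·ΔT = 35.96 − (2.2 × 10⁻⁴/7.8 × 10⁻⁴)·(+1.7) = 35.4805 psu.
Increase required: 35.4805 − 35.41 = 0.0705 psu.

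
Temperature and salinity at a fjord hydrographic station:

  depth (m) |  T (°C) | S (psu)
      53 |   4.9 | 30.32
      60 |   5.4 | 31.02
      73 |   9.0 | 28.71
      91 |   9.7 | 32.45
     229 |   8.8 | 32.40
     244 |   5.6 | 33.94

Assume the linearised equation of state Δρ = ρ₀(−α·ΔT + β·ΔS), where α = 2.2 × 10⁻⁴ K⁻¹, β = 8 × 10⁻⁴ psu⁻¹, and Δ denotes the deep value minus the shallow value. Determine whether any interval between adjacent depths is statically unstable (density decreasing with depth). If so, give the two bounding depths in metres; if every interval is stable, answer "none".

Evaluate Δρ/ρ₀ = −αΔT + βΔS across each adjacent pair:
  53–60 m: −αΔT+βΔS = −(2.2 × 10⁻⁴)(+0.5)+(8 × 10⁻⁴)(+0.70) = 4.5 × 10⁻⁴ → stable
  60–73 m: −αΔT+βΔS = −(2.2 × 10⁻⁴)(+3.6)+(8 × 10⁻⁴)(-2.31) = -2.6 × 10⁻³ → UNSTABLE
  73–91 m: −αΔT+βΔS = −(2.2 × 10⁻⁴)(+0.7)+(8 × 10⁻⁴)(+3.74) = 2.8 × 10⁻³ → stable
  91–229 m: −αΔT+βΔS = −(2.2 × 10⁻⁴)(-0.9)+(8 × 10⁻⁴)(-0.05) = 1.6 × 10⁻⁴ → stable
  229–244 m: −αΔT+βΔS = −(2.2 × 10⁻⁴)(-3.2)+(8 × 10⁻⁴)(+1.54) = 1.9 × 10⁻³ → stable
The 60–73 m interval has Δρ < 0: lighter water underlies denser water.

60–73 m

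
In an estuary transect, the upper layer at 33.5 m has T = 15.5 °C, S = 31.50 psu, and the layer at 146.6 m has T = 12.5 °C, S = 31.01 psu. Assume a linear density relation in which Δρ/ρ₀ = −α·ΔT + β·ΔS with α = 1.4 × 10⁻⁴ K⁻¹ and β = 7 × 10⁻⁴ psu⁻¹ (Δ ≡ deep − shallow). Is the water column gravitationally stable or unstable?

stable

ΔT = 12.5 − 15.5 = -3.0 K and ΔS = 31.01 − 31.50 = -0.49 psu (deep − shallow).
−αΔT = 4.20 × 10⁻⁴; βΔS = -3.43 × 10⁻⁴; sum Δρ/ρ₀ = 7.70 × 10⁻⁵.
Δρ/ρ₀ > 0, so Δρ > 0: deeper water is denser → statically stable.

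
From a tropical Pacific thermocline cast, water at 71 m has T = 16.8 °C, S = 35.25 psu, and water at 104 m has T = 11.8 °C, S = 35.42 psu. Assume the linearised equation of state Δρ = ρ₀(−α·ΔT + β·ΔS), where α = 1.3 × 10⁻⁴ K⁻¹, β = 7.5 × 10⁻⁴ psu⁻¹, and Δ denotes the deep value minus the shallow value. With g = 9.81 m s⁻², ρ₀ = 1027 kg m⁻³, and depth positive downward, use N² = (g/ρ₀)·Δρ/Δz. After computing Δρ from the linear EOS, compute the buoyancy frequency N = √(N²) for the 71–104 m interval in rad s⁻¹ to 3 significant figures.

0.0152 rad s⁻¹

ΔT = -5.0 K, ΔS = +0.17 psu (deep − shallow).
Δρ/ρ₀ = −αΔT + βΔS = 6.50 × 10⁻⁴ + 1.275 × 10⁻⁴ = 7.775 × 10⁻⁴, so Δρ ≈ 0.7985 kg m⁻³.
N² = (g/ρ₀)·Δρ/Δz = g·(Δρ/ρ₀)/Δz = 9.81 × 7.775 × 10⁻⁴ / 33 = 2.3113 × 10⁻⁴ s⁻².
N = √(2.3113 × 10⁻⁴) = 0.015203 rad s⁻¹ ≈ 0.0152 rad s⁻¹.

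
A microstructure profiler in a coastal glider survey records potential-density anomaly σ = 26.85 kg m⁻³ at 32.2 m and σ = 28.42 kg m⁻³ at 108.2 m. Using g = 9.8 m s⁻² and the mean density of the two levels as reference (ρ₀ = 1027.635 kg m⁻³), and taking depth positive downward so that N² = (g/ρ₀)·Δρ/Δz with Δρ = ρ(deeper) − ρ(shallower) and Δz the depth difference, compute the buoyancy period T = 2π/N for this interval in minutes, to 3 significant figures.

Δρ = 1028.42 − 1026.85 = 1.57 kg m⁻³ over Δz = 108.2 − 32.2 = 76 m.
N² = (9.8/1027.635) × (1.57/76) = 1.9700 × 10⁻⁴ s⁻².
N = √(1.9700 × 10⁻⁴) = 0.014036 rad s⁻¹, so T = 2π/N = 447.65 s = 7.4608 min ≈ 7.46 min.

7.46 min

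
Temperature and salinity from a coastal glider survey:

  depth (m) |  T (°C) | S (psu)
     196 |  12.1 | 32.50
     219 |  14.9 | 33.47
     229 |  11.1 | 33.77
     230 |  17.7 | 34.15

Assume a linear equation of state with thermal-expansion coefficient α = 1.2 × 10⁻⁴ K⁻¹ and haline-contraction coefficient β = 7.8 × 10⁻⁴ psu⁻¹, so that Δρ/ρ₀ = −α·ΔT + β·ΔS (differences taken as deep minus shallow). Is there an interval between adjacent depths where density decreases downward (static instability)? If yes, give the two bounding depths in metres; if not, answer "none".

229–230 m

Evaluate Δρ/ρ₀ = −αΔT + βΔS across each adjacent pair:
  196–219 m: −αΔT+βΔS = −(1.2 × 10⁻⁴)(+2.8)+(7.8 × 10⁻⁴)(+0.97) = 4.2 × 10⁻⁴ → stable
  219–229 m: −αΔT+βΔS = −(1.2 × 10⁻⁴)(-3.8)+(7.8 × 10⁻⁴)(+0.30) = 6.9 × 10⁻⁴ → stable
  229–230 m: −αΔT+βΔS = −(1.2 × 10⁻⁴)(+6.6)+(7.8 × 10⁻⁴)(+0.38) = -5.0 × 10⁻⁴ → UNSTABLE
The 229–230 m interval has Δρ < 0: lighter water underlies denser water.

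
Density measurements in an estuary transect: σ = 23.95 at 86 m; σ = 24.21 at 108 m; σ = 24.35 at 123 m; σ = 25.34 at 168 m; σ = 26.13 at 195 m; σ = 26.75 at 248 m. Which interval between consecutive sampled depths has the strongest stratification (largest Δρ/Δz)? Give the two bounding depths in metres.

Compute the density gradient over each adjacent pair:
  86–108 m: Δρ/Δz = 0.26/22 = 0.012 kg m⁻⁴
  108–123 m: Δρ/Δz = 0.14/15 = 9.3 × 10⁻³ kg m⁻⁴
  123–168 m: Δρ/Δz = 0.99/45 = 0.022 kg m⁻⁴
  168–195 m: Δρ/Δz = 0.79/27 = 0.029 kg m⁻⁴
  195–248 m: Δρ/Δz = 0.62/53 = 0.012 kg m⁻⁴
The largest gradient is in the 168–195 m interval — the pycnocline.

168–195 m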